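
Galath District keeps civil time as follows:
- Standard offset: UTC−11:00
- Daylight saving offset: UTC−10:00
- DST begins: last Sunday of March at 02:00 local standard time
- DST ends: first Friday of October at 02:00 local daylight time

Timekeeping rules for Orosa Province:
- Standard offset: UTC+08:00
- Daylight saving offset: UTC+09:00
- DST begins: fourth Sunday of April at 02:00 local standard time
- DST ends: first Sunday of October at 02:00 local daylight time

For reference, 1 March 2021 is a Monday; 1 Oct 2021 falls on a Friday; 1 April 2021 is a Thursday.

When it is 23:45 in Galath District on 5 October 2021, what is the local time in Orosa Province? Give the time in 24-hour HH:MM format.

18:45

1 March 2021 is a Monday, so Sundays fall on 7, 14, 21, 28; the last is March 28.
1 October 2021 is a Friday, so the first Friday is October 1.
Daylight saving runs 28 March – 1 October; 5 October 2021 is outside that window, so Galath District is on standard time at UTC−11:00.
23:45 Galath District + 11h = 10:45 UTC (rolling into the next day, 6 October 2021).
1 April 2021 is a Thursday, so the first Sunday is April 4 and the fourth is April 25.
1 October 2021 is a Friday, so the first Sunday is October 3.
At the standard offset (UTC+08:00), 10:45 UTC + 8h = 18:45 Orosa Province standard time.
The standard-time date in Orosa Province, 6 October 2021, does not fall between 25 April and 3 October, so daylight saving is not in effect and Orosa Province is at UTC+08:00.
10:45 UTC + 8h = 18:45 Orosa Province.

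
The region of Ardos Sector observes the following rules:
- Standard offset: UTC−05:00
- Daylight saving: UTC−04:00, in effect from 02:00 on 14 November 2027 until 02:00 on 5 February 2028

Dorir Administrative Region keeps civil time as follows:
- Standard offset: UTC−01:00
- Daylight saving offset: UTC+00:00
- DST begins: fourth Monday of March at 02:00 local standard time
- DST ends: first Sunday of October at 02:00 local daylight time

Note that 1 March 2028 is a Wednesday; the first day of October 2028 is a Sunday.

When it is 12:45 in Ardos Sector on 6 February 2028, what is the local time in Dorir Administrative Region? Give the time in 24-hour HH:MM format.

16:45

Daylight saving runs 14 November 2027 – 5 February 2028; 6 February 2028 is outside that window, so Ardos Sector is on standard time at UTC−05:00.
12:45 Ardos Sector + 5h = 17:45 UTC.
1 March 2028 is a Wednesday, so the first Monday is March 6 and the fourth is March 27.
1 October 2028 is a Sunday, so the first Sunday is October 1.
At the standard offset (UTC−01:00), 17:45 UTC − 1h = 16:45 Dorir Administrative Region standard time.
Daylight saving runs 27 March – 1 October; the standard-time date in Dorir Administrative Region, 6 February 2028, is outside that window, so Dorir Administrative Region is on standard time at UTC−01:00.
17:45 UTC − 1h = 16:45 Dorir Administrative Region.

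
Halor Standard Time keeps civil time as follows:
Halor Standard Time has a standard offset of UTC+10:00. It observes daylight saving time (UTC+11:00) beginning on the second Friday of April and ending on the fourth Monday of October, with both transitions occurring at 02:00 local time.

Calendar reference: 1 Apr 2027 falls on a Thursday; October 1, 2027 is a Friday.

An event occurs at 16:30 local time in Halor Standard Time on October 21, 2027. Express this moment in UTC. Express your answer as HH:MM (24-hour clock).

05:30

1 April 2027 is a Thursday, so the first Friday is April 2 and the second is April 9.
1 October 2027 is a Friday, so the first Monday is October 4 and the fourth is October 25.
October 21, 2027 falls between 9 April and 25 October, so daylight saving is in effect and Halor Standard Time is at UTC+11:00.
16:30 local − 11h = 05:30 UTC.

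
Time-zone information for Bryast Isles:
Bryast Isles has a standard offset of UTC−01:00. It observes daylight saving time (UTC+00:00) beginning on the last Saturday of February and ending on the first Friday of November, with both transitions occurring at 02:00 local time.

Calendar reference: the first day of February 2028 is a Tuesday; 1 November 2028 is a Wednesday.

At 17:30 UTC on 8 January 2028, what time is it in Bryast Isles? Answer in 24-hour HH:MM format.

16:30

1 February 2028 is a Tuesday, so Saturdays fall on 5, 12, 19, 26; the last is February 26.
1 November 2028 is a Wednesday, so the first Friday is November 3.
At the standard offset (UTC−01:00), 17:30 UTC − 1h = 16:30 Bryast Isles standard time.
Daylight saving runs 26 February – 3 November; the standard-time date in Bryast Isles, 8 January 2028, is outside that window, so Bryast Isles is on standard time at UTC−01:00.
17:30 UTC − 1h = 16:30 local.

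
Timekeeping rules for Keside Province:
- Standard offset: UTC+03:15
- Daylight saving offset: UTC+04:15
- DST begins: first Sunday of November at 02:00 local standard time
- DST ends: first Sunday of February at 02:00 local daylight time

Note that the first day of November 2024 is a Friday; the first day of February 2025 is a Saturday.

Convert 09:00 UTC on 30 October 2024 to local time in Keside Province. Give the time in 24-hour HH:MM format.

1 November 2024 is a Friday, so the first Sunday is November 3.
1 February 2025 is a Saturday, so the first Sunday is February 2.
At the standard offset (UTC+03:15), 09:00 UTC + 3h15m = 12:15 Keside Province standard time.
The standard-time date in Keside Province, 30 October 2024, does not fall between 3 November 2024 and 2 February 2025, so daylight saving is not in effect and Keside Province is at UTC+03:15.
09:00 UTC + 3h15m = 12:15 local.

12:15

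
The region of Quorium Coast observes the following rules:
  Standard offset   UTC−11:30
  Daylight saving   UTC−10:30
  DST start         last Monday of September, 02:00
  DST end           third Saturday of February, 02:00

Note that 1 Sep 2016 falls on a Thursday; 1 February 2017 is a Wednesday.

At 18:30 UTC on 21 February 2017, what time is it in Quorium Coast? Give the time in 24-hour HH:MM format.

1 September 2016 is a Thursday, so Mondays fall on 5, 12, 19, 26; the last is September 26.
1 February 2017 is a Wednesday, so the first Saturday is February 4 and the third is February 18.
At the standard offset (UTC−11:30), 18:30 UTC − 11h30m = 07:00 Quorium Coast standard time.
The standard-time date in Quorium Coast, 21 February 2017, does not fall between 26 September 2016 and 18 February 2017, so daylight saving is not in effect and Quorium Coast is at UTC−11:30.
18:30 UTC − 11h30m = 07:00 local.

07:00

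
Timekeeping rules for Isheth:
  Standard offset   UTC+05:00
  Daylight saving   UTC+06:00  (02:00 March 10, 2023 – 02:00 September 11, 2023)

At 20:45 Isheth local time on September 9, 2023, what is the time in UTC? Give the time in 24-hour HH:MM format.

14:45

September 9, 2023 lies within the daylight-saving period (10 March – 11 September), so Isheth is on daylight time, UTC+06:00.
20:45 local − 6h = 14:45 UTC.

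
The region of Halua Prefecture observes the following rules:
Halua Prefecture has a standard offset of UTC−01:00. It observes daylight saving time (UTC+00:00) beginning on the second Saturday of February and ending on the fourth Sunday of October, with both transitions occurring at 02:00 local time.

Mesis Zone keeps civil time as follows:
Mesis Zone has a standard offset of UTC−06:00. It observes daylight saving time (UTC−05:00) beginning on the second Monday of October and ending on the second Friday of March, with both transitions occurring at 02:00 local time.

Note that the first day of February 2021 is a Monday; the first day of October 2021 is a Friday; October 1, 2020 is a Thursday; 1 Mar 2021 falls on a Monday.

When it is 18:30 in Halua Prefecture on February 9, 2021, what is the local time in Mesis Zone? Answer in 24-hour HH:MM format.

14:30

1 February 2021 is a Monday, so the first Saturday is February 6 and the second is February 13.
1 October 2021 is a Friday, so the first Sunday is October 3 and the fourth is October 24.
February 9, 2021 does not fall between 13 February and 24 October, so daylight saving is not in effect and Halua Prefecture is at UTC−01:00.
18:30 Halua Prefecture + 1h = 19:30 UTC.
1 October 2020 is a Thursday, so the first Monday is October 5 and the second is October 12.
1 March 2021 is a Monday, so the first Friday is March 5 and the second is March 12.
At the standard offset (UTC−06:00), 19:30 UTC − 6h = 13:30 Mesis Zone standard time.
Daylight saving runs 12 October 2020 – 12 March 2021; the standard-time date in Mesis Zone, February 9, 2021, is inside that window, so Mesis Zone is at UTC−05:00.
19:30 UTC − 5h = 14:30 Mesis Zone.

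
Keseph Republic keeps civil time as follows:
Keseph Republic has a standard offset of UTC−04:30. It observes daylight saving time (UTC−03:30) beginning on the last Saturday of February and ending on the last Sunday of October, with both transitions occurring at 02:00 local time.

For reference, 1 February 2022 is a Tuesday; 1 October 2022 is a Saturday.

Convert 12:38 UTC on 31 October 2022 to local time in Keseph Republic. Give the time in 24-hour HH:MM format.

08:08

1 February 2022 is a Tuesday, so Saturdays fall on 5, 12, 19, 26; the last is February 26.
1 October 2022 is a Saturday, so Sundays fall on 2, 9, 16, 23, 30; the last is October 30.
At the standard offset (UTC−04:30), 12:38 UTC − 4h30m = 08:08 Keseph Republic standard time.
Daylight saving runs 26 February – 30 October; the standard-time date in Keseph Republic, 31 October 2022, is outside that window, so Keseph Republic is on standard time at UTC−04:30.
12:38 UTC − 4h30m = 08:08 local.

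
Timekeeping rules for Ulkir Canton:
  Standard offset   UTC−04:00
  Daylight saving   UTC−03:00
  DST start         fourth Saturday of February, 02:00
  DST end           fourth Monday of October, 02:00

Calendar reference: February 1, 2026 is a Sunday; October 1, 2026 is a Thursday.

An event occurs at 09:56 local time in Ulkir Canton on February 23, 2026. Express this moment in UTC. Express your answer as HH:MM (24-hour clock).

1 February 2026 is a Sunday, so the first Saturday is February 7 and the fourth is February 28.
1 October 2026 is a Thursday, so the first Monday is October 5 and the fourth is October 26.
February 23, 2026 is outside the daylight-saving period (28 February – 26 October), so Ulkir Canton is on standard time, UTC−04:00.
09:56 local + 4h = 13:56 UTC.

13:56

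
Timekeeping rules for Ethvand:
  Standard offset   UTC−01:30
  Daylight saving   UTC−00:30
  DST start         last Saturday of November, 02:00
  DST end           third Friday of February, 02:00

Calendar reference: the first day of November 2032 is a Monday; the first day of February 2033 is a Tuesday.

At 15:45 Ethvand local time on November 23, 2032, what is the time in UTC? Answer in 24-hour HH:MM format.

1 November 2032 is a Monday, so Saturdays fall on 6, 13, 20, 27; the last is November 27.
1 February 2033 is a Tuesday, so the first Friday is February 4 and the third is February 18.
Daylight saving runs 27 November 2032 – 18 February 2033; November 23, 2032 is outside that window, so Ethvand is on standard time at UTC−01:30.
15:45 local + 1h30m = 17:15 UTC.

17:15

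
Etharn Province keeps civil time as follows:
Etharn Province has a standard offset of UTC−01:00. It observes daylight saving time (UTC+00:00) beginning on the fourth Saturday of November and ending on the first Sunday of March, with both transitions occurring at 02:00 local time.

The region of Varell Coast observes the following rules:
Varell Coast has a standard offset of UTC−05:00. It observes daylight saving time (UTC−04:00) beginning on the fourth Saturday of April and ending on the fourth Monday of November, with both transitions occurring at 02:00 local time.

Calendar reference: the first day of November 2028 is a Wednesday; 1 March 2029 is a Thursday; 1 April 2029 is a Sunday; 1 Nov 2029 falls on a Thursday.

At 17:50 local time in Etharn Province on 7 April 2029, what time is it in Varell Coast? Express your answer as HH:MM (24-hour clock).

13:50

1 November 2028 is a Wednesday, so the first Saturday is November 4 and the fourth is November 25.
1 March 2029 is a Thursday, so the first Sunday is March 4.
Daylight saving runs 25 November 2028 – 4 March 2029; 7 April 2029 is outside that window, so Etharn Province is on standard time at UTC−01:00.
17:50 Etharn Province + 1h = 18:50 UTC.
1 April 2029 is a Sunday, so the first Saturday is April 7 and the fourth is April 28.
1 November 2029 is a Thursday, so the first Monday is November 5 and the fourth is November 26.
At the standard offset (UTC−05:00), 18:50 UTC − 5h = 13:50 Varell Coast standard time.
The standard-time date in Varell Coast, 7 April 2029, does not fall between 28 April and 26 November, so daylight saving is not in effect and Varell Coast is at UTC−05:00.
18:50 UTC − 5h = 13:50 Varell Coast.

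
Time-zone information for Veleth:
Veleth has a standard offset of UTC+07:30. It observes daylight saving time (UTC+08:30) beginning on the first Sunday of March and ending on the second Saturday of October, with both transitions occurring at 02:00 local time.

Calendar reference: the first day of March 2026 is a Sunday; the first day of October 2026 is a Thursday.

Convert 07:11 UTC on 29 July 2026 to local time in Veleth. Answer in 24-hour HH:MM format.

15:41

1 March 2026 is a Sunday, so the first Sunday is March 1.
1 October 2026 is a Thursday, so the first Saturday is October 3 and the second is October 10.
At the standard offset (UTC+07:30), 07:11 UTC + 7h30m = 14:41 Veleth standard time.
The standard-time date in Veleth, 29 July 2026, falls between 1 March and 10 October, so daylight saving is in effect and Veleth is at UTC+08:30.
07:11 UTC + 8h30m = 15:41 local.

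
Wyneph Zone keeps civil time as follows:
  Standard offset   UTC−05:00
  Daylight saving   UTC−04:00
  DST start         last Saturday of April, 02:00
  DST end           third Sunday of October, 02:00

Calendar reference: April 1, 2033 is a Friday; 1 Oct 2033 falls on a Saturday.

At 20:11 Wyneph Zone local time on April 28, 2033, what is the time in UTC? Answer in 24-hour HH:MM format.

1 April 2033 is a Friday, so Saturdays fall on 2, 9, 16, 23, 30; the last is April 30.
1 October 2033 is a Saturday, so the first Sunday is October 2 and the third is October 16.
Daylight saving runs 30 April – 16 October; April 28, 2033 is outside that window, so Wyneph Zone is on standard time at UTC−05:00.
20:11 local + 5h = 01:11 UTC (rolling into the next day, 29 April 2033).

01:11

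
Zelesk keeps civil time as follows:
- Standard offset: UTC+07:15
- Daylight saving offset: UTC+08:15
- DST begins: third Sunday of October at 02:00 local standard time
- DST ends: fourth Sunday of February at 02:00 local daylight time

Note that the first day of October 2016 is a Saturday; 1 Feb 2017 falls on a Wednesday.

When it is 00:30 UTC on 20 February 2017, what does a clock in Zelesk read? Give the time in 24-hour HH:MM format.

08:45

1 October 2016 is a Saturday, so the first Sunday is October 2 and the third is October 16.
1 February 2017 is a Wednesday, so the first Sunday is February 5 and the fourth is February 26.
At the standard offset (UTC+07:15), 00:30 UTC + 7h15m = 07:45 Zelesk standard time.
The standard-time date in Zelesk, 20 February 2017, falls between 16 October 2016 and 26 February 2017, so daylight saving is in effect and Zelesk is at UTC+08:15.
00:30 UTC + 8h15m = 08:45 local.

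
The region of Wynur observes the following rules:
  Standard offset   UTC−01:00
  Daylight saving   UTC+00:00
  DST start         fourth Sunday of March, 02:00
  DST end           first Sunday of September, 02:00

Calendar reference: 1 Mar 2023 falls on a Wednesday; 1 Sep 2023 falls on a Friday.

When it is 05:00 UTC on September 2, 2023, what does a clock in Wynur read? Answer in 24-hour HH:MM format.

05:00

1 March 2023 is a Wednesday, so the first Sunday is March 5 and the fourth is March 26.
1 September 2023 is a Friday, so the first Sunday is September 3.
At the standard offset (UTC−01:00), 05:00 UTC − 1h = 04:00 Wynur standard time.
The standard-time date in Wynur, September 2, 2023, lies within the daylight-saving period (26 March – 3 September), so Wynur is on daylight time, UTC+00:00.
05:00 UTC + 0h = 05:00 local.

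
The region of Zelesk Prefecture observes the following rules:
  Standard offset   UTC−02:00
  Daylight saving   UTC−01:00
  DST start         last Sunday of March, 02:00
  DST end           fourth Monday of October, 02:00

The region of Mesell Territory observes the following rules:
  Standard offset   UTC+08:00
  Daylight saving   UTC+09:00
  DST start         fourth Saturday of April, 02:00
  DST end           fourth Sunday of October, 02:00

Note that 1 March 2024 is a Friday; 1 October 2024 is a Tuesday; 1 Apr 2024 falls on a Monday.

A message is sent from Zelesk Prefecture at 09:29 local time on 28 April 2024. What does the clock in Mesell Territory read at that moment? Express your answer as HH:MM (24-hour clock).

19:29

1 March 2024 is a Friday, so Sundays fall on 3, 10, 17, 24, 31; the last is March 31.
1 October 2024 is a Tuesday, so the first Monday is October 7 and the fourth is October 28.
28 April 2024 lies within the daylight-saving period (31 March – 28 October), so Zelesk Prefecture is on daylight time, UTC−01:00.
09:29 Zelesk Prefecture + 1h = 10:29 UTC.
1 April 2024 is a Monday, so the first Saturday is April 6 and the fourth is April 27.
1 October 2024 is a Tuesday, so the first Sunday is October 6 and the fourth is October 27.
At the standard offset (UTC+08:00), 10:29 UTC + 8h = 18:29 Mesell Territory standard time.
The standard-time date in Mesell Territory, 28 April 2024, falls between 27 April and 27 October, so daylight saving is in effect and Mesell Territory is at UTC+09:00.
10:29 UTC + 9h = 19:29 Mesell Territory.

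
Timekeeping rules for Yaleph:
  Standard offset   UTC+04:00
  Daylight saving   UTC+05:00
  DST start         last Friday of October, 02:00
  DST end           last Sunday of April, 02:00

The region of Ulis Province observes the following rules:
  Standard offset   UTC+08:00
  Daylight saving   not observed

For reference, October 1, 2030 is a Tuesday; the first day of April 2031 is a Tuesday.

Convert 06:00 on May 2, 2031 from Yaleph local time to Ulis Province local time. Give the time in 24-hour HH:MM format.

1 October 2030 is a Tuesday, so Fridays fall on 4, 11, 18, 25; the last is October 25.
1 April 2031 is a Tuesday, so Sundays fall on 6, 13, 20, 27; the last is April 27.
May 2, 2031 does not fall between 25 October 2030 and 27 April 2031, so daylight saving is not in effect and Yaleph is at UTC+04:00.
06:00 Yaleph − 4h = 02:00 UTC.
Ulis Province stays on UTC+08:00 all year.
02:00 UTC + 8h = 10:00 Ulis Province.

10:00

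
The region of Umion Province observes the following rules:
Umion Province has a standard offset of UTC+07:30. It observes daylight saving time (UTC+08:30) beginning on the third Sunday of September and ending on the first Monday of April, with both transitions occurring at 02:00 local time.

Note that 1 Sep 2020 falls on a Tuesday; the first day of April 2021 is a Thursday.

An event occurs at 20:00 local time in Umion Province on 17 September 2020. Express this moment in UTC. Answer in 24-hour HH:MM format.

1 September 2020 is a Tuesday, so the first Sunday is September 6 and the third is September 20.
1 April 2021 is a Thursday, so the first Monday is April 5.
Daylight saving runs 20 September 2020 – 5 April 2021; 17 September 2020 is outside that window, so Umion Province is on standard time at UTC+07:30.
20:00 local − 7h30m = 12:30 UTC.

12:30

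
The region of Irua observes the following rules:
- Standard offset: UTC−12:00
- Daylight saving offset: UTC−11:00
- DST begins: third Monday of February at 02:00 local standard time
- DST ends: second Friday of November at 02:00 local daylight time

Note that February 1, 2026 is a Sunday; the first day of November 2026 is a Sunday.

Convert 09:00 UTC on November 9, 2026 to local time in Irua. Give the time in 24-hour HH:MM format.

22:00

1 February 2026 is a Sunday, so the first Monday is February 2 and the third is February 16.
1 November 2026 is a Sunday, so the first Friday is November 6 and the second is November 13.
At the standard offset (UTC−12:00), 09:00 UTC − 12h = 21:00 Irua standard time (rolling into the previous day, 8 November 2026).
The standard-time date in Irua, November 8, 2026, falls between 16 February and 13 November, so daylight saving is in effect and Irua is at UTC−11:00.
09:00 UTC − 11h = 22:00 local (rolling into the previous day, 8 November 2026).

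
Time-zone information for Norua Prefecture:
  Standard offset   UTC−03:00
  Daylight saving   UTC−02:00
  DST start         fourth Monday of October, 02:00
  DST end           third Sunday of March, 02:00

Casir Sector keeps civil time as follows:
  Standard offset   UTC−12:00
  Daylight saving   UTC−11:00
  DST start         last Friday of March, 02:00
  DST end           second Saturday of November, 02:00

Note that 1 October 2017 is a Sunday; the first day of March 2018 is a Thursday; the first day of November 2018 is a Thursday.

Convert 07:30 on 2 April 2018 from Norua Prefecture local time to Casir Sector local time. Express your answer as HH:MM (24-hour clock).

1 October 2017 is a Sunday, so the first Monday is October 2 and the fourth is October 23.
1 March 2018 is a Thursday, so the first Sunday is March 4 and the third is March 18.
Daylight saving runs 23 October 2017 – 18 March 2018; 2 April 2018 is outside that window, so Norua Prefecture is on standard time at UTC−03:00.
07:30 Norua Prefecture + 3h = 10:30 UTC.
1 March 2018 is a Thursday, so Fridays fall on 2, 9, 16, 23, 30; the last is March 30.
1 November 2018 is a Thursday, so the first Saturday is November 3 and the second is November 10.
At the standard offset (UTC−12:00), 10:30 UTC − 12h = 22:30 Casir Sector standard time (rolling into the previous day, 1 April 2018).
The standard-time date in Casir Sector, 1 April 2018, lies within the daylight-saving period (30 March – 10 November), so Casir Sector is on daylight time, UTC−11:00.
10:30 UTC − 11h = 23:30 Casir Sector (rolling into the previous day, 1 April 2018).

23:30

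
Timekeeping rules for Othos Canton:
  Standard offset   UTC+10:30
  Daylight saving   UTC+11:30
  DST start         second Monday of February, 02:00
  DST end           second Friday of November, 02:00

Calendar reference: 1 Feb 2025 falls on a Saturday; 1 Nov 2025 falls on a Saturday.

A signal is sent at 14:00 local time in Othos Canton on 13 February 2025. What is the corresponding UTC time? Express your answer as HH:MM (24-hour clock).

1 February 2025 is a Saturday, so the first Monday is February 3 and the second is February 10.
1 November 2025 is a Saturday, so the first Friday is November 7 and the second is November 14.
13 February 2025 lies within the daylight-saving period (10 February – 14 November), so Othos Canton is on daylight time, UTC+11:30.
14:00 local − 11h30m = 02:30 UTC.

02:30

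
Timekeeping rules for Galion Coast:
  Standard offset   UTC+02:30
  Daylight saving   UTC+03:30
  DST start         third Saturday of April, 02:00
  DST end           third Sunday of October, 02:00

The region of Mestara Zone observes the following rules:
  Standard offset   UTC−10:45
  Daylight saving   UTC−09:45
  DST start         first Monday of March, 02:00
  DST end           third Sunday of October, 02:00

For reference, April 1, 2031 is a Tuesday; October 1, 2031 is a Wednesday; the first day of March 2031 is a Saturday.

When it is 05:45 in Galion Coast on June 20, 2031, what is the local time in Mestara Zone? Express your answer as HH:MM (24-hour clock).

1 April 2031 is a Tuesday, so the first Saturday is April 5 and the third is April 19.
1 October 2031 is a Wednesday, so the first Sunday is October 5 and the third is October 19.
June 20, 2031 falls between 19 April and 19 October, so daylight saving is in effect and Galion Coast is at UTC+03:30.
05:45 Galion Coast − 3h30m = 02:15 UTC.
1 March 2031 is a Saturday, so the first Monday is March 3.
1 October 2031 is a Wednesday, so the first Sunday is October 5 and the third is October 19.
At the standard offset (UTC−10:45), 02:15 UTC − 10h45m = 15:30 Mestara Zone standard time (rolling into the previous day, 19 June 2031).
The standard-time date in Mestara Zone, June 19, 2031, lies within the daylight-saving period (3 March – 19 October), so Mestara Zone is on daylight time, UTC−09:45.
02:15 UTC − 9h45m = 16:30 Mestara Zone (rolling into the previous day, 19 June 2031).

16:30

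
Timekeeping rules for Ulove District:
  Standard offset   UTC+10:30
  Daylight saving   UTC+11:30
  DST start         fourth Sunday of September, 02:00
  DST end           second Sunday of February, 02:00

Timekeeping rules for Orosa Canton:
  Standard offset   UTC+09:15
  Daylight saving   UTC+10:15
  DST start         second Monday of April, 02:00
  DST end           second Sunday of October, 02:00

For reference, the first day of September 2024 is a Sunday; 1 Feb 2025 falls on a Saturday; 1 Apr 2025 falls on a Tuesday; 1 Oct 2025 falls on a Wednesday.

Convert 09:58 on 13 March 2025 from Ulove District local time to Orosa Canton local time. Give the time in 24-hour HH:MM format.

1 September 2024 is a Sunday, so the first Sunday is September 1 and the fourth is September 22.
1 February 2025 is a Saturday, so the first Sunday is February 2 and the second is February 9.
Daylight saving runs 22 September 2024 – 9 February 2025; 13 March 2025 is outside that window, so Ulove District is on standard time at UTC+10:30.
09:58 Ulove District − 10h30m = 23:28 UTC (rolling into the previous day, 12 March 2025).
1 April 2025 is a Tuesday, so the first Monday is April 7 and the second is April 14.
1 October 2025 is a Wednesday, so the first Sunday is October 5 and the second is October 12.
At the standard offset (UTC+09:15), 23:28 UTC + 9h15m = 08:43 Orosa Canton standard time (rolling into the next day, 13 March 2025).
Daylight saving runs 14 April – 12 October; the standard-time date in Orosa Canton, 13 March 2025, is outside that window, so Orosa Canton is on standard time at UTC+09:15.
23:28 UTC + 9h15m = 08:43 Orosa Canton (rolling into the next day, 13 March 2025).

08:43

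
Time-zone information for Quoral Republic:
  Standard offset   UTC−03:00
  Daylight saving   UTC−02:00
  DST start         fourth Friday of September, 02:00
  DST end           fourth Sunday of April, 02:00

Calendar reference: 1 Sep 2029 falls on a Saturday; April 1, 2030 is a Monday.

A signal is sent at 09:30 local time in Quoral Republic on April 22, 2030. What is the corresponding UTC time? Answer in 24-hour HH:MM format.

11:30

1 September 2029 is a Saturday, so the first Friday is September 7 and the fourth is September 28.
1 April 2030 is a Monday, so the first Sunday is April 7 and the fourth is April 28.
April 22, 2030 falls between 28 September 2029 and 28 April 2030, so daylight saving is in effect and Quoral Republic is at UTC−02:00.
09:30 local + 2h = 11:30 UTC.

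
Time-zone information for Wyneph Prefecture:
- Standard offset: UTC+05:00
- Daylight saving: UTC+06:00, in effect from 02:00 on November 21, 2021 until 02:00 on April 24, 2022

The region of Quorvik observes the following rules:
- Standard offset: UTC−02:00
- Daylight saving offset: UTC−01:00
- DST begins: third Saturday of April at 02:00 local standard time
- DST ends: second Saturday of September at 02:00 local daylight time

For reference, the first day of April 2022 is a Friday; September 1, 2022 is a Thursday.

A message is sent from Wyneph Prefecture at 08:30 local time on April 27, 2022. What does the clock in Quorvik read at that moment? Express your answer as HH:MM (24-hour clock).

April 27, 2022 is outside the daylight-saving period (21 November 2021 – 24 April 2022), so Wyneph Prefecture is on standard time, UTC+05:00.
08:30 Wyneph Prefecture − 5h = 03:30 UTC.
1 April 2022 is a Friday, so the first Saturday is April 2 and the third is April 16.
1 September 2022 is a Thursday, so the first Saturday is September 3 and the second is September 10.
At the standard offset (UTC−02:00), 03:30 UTC − 2h = 01:30 Quorvik standard time.
The standard-time date in Quorvik, April 27, 2022, falls between 16 April and 10 September, so daylight saving is in effect and Quorvik is at UTC−01:00.
03:30 UTC − 1h = 02:30 Quorvik.

02:30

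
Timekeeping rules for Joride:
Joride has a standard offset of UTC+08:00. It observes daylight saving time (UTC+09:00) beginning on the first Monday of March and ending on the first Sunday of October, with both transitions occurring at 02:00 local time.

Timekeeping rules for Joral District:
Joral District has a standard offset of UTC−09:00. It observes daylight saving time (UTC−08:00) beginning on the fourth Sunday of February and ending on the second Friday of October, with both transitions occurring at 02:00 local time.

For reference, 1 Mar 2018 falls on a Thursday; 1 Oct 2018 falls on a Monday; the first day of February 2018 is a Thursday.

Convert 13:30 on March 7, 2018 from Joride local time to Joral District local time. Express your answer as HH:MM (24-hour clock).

1 March 2018 is a Thursday, so the first Monday is March 5.
1 October 2018 is a Monday, so the first Sunday is October 7.
March 7, 2018 lies within the daylight-saving period (5 March – 7 October), so Joride is on daylight time, UTC+09:00.
13:30 Joride − 9h = 04:30 UTC.
1 February 2018 is a Thursday, so the first Sunday is February 4 and the fourth is February 25.
1 October 2018 is a Monday, so the first Friday is October 5 and the second is October 12.
At the standard offset (UTC−09:00), 04:30 UTC − 9h = 19:30 Joral District standard time (rolling into the previous day, 6 March 2018).
Daylight saving runs 25 February – 12 October; the standard-time date in Joral District, March 6, 2018, is inside that window, so Joral District is at UTC−08:00.
04:30 UTC − 8h = 20:30 Joral District (rolling into the previous day, 6 March 2018).

20:30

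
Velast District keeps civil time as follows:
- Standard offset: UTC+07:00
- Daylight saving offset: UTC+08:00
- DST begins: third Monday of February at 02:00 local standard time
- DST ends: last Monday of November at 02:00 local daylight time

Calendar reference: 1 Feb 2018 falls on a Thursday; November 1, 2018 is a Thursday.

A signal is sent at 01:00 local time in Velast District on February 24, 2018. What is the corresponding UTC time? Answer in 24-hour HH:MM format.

17:00

1 February 2018 is a Thursday, so the first Monday is February 5 and the third is February 19.
1 November 2018 is a Thursday, so Mondays fall on 5, 12, 19, 26; the last is November 26.
Daylight saving runs 19 February – 26 November; February 24, 2018 is inside that window, so Velast District is at UTC+08:00.
01:00 local − 8h = 17:00 UTC (rolling into the previous day, 23 February 2018).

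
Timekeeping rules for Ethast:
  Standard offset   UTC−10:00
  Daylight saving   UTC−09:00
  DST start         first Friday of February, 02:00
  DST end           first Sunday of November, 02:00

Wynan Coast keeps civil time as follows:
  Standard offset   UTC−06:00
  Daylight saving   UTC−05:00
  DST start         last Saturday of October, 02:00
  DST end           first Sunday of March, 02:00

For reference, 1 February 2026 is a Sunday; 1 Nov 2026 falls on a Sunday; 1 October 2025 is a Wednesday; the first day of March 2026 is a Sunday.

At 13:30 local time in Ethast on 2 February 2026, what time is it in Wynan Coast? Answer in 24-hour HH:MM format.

18:30

1 February 2026 is a Sunday, so the first Friday is February 6.
1 November 2026 is a Sunday, so the first Sunday is November 1.
Daylight saving runs 6 February – 1 November; 2 February 2026 is outside that window, so Ethast is on standard time at UTC−10:00.
13:30 Ethast + 10h = 23:30 UTC.
1 October 2025 is a Wednesday, so Saturdays fall on 4, 11, 18, 25; the last is October 25.
1 March 2026 is a Sunday, so the first Sunday is March 1.
At the standard offset (UTC−06:00), 23:30 UTC − 6h = 17:30 Wynan Coast standard time.
The standard-time date in Wynan Coast, 2 February 2026, falls between 25 October 2025 and 1 March 2026, so daylight saving is in effect and Wynan Coast is at UTC−05:00.
23:30 UTC − 5h = 18:30 Wynan Coast.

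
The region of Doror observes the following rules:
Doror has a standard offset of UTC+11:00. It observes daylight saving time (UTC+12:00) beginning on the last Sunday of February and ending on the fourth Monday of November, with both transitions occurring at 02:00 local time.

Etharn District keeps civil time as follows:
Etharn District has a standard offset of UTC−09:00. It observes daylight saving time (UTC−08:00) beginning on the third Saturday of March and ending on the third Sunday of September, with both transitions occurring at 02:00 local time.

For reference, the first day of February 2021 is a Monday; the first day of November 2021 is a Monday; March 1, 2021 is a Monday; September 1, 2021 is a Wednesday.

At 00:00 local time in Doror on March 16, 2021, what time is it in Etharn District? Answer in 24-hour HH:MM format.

03:00

1 February 2021 is a Monday, so Sundays fall on 7, 14, 21, 28; the last is February 28.
1 November 2021 is a Monday, so the first Monday is November 1 and the fourth is November 22.
Daylight saving runs 28 February – 22 November; March 16, 2021 is inside that window, so Doror is at UTC+12:00.
00:00 Doror − 12h = 12:00 UTC (rolling into the previous day, 15 March 2021).
1 March 2021 is a Monday, so the first Saturday is March 6 and the third is March 20.
1 September 2021 is a Wednesday, so the first Sunday is September 5 and the third is September 19.
At the standard offset (UTC−09:00), 12:00 UTC − 9h = 03:00 Etharn District standard time.
The standard-time date in Etharn District, March 15, 2021, is outside the daylight-saving period (20 March – 19 September), so Etharn District is on standard time, UTC−09:00.
12:00 UTC − 9h = 03:00 Etharn District.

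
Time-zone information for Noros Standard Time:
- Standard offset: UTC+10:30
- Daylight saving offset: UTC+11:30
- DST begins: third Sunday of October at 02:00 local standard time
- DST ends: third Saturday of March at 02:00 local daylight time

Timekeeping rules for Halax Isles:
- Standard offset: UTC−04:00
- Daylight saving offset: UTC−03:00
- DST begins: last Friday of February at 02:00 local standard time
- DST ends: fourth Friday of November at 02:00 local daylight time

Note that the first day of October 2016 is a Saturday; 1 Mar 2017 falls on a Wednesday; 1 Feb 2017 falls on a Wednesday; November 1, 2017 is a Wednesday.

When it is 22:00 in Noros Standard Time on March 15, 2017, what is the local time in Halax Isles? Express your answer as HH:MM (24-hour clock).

1 October 2016 is a Saturday, so the first Sunday is October 2 and the third is October 16.
1 March 2017 is a Wednesday, so the first Saturday is March 4 and the third is March 18.
March 15, 2017 falls between 16 October 2016 and 18 March 2017, so daylight saving is in effect and Noros Standard Time is at UTC+11:30.
22:00 Noros Standard Time − 11h30m = 10:30 UTC.
1 February 2017 is a Wednesday, so Fridays fall on 3, 10, 17, 24; the last is February 24.
1 November 2017 is a Wednesday, so the first Friday is November 3 and the fourth is November 24.
At the standard offset (UTC−04:00), 10:30 UTC − 4h = 06:30 Halax Isles standard time.
The standard-time date in Halax Isles, March 15, 2017, falls between 24 February and 24 November, so daylight saving is in effect and Halax Isles is at UTC−03:00.
10:30 UTC − 3h = 07:30 Halax Isles.

07:30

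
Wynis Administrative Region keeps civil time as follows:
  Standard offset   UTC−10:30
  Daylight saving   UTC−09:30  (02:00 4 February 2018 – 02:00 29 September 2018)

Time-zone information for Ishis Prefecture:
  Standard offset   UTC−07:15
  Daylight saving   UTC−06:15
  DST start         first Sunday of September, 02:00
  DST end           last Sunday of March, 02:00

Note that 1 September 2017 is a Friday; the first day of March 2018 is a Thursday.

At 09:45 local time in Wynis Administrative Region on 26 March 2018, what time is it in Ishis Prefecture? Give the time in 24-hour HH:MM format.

26 March 2018 lies within the daylight-saving period (4 February – 29 September), so Wynis Administrative Region is on daylight time, UTC−09:30.
09:45 Wynis Administrative Region + 9h30m = 19:15 UTC.
1 September 2017 is a Friday, so the first Sunday is September 3.
1 March 2018 is a Thursday, so Sundays fall on 4, 11, 18, 25; the last is March 25.
At the standard offset (UTC−07:15), 19:15 UTC − 7h15m = 12:00 Ishis Prefecture standard time.
Daylight saving runs 3 September 2017 – 25 March 2018; the standard-time date in Ishis Prefecture, 26 March 2018, is outside that window, so Ishis Prefecture is on standard time at UTC−07:15.
19:15 UTC − 7h15m = 12:00 Ishis Prefecture.

12:00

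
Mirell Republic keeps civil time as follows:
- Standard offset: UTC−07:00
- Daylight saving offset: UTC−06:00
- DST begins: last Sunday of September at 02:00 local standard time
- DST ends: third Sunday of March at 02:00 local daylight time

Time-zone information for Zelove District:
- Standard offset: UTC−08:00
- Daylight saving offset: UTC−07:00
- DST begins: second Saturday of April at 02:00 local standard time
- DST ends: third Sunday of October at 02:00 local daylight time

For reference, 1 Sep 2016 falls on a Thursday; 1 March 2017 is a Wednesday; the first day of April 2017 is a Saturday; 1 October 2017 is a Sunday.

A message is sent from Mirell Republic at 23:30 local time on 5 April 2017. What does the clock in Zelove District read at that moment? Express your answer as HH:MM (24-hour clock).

22:30

1 September 2016 is a Thursday, so Sundays fall on 4, 11, 18, 25; the last is September 25.
1 March 2017 is a Wednesday, so the first Sunday is March 5 and the third is March 19.
5 April 2017 does not fall between 25 September 2016 and 19 March 2017, so daylight saving is not in effect and Mirell Republic is at UTC−07:00.
23:30 Mirell Republic + 7h = 06:30 UTC (rolling into the next day, 6 April 2017).
1 April 2017 is a Saturday, so the first Saturday is April 1 and the second is April 8.
1 October 2017 is a Sunday, so the first Sunday is October 1 and the third is October 15.
At the standard offset (UTC−08:00), 06:30 UTC − 8h = 22:30 Zelove District standard time (rolling into the previous day, 5 April 2017).
Daylight saving runs 8 April – 15 October; the standard-time date in Zelove District, 5 April 2017, is outside that window, so Zelove District is on standard time at UTC−08:00.
06:30 UTC − 8h = 22:30 Zelove District (rolling into the previous day, 5 April 2017).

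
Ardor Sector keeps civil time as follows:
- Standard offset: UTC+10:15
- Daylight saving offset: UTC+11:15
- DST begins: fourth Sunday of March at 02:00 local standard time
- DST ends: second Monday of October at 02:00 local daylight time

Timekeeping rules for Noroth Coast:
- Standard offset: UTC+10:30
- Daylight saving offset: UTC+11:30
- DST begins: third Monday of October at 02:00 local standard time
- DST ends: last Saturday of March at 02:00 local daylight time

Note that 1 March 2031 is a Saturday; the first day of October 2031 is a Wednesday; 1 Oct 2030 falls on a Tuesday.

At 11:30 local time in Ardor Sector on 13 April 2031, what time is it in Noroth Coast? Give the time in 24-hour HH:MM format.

10:45

1 March 2031 is a Saturday, so the first Sunday is March 2 and the fourth is March 23.
1 October 2031 is a Wednesday, so the first Monday is October 6 and the second is October 13.
13 April 2031 lies within the daylight-saving period (23 March – 13 October), so Ardor Sector is on daylight time, UTC+11:15.
11:30 Ardor Sector − 11h15m = 00:15 UTC.
1 October 2030 is a Tuesday, so the first Monday is October 7 and the third is October 21.
1 March 2031 is a Saturday, so Saturdays fall on 1, 8, 15, 22, 29; the last is March 29.
At the standard offset (UTC+10:30), 00:15 UTC + 10h30m = 10:45 Noroth Coast standard time.
The standard-time date in Noroth Coast, 13 April 2031, is outside the daylight-saving period (21 October 2030 – 29 March 2031), so Noroth Coast is on standard time, UTC+10:30.
00:15 UTC + 10h30m = 10:45 Noroth Coast.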